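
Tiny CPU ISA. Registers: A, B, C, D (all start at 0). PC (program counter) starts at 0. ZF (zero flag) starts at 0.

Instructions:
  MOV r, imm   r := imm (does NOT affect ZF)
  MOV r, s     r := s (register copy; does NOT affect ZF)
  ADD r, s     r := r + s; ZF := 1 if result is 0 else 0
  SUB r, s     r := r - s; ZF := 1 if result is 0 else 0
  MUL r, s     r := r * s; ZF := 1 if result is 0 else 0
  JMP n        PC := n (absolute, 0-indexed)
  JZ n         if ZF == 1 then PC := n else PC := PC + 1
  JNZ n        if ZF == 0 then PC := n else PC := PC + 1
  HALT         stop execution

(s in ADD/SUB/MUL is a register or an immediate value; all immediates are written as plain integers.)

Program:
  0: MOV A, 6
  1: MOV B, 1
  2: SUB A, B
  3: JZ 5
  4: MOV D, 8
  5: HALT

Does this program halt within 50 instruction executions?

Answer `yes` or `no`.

Answer: yes

Derivation:
Step 1: PC=0 exec 'MOV A, 6'. After: A=6 B=0 C=0 D=0 ZF=0 PC=1
Step 2: PC=1 exec 'MOV B, 1'. After: A=6 B=1 C=0 D=0 ZF=0 PC=2
Step 3: PC=2 exec 'SUB A, B'. After: A=5 B=1 C=0 D=0 ZF=0 PC=3
Step 4: PC=3 exec 'JZ 5'. After: A=5 B=1 C=0 D=0 ZF=0 PC=4
Step 5: PC=4 exec 'MOV D, 8'. After: A=5 B=1 C=0 D=8 ZF=0 PC=5
Step 6: PC=5 exec 'HALT'. After: A=5 B=1 C=0 D=8 ZF=0 PC=5 HALTED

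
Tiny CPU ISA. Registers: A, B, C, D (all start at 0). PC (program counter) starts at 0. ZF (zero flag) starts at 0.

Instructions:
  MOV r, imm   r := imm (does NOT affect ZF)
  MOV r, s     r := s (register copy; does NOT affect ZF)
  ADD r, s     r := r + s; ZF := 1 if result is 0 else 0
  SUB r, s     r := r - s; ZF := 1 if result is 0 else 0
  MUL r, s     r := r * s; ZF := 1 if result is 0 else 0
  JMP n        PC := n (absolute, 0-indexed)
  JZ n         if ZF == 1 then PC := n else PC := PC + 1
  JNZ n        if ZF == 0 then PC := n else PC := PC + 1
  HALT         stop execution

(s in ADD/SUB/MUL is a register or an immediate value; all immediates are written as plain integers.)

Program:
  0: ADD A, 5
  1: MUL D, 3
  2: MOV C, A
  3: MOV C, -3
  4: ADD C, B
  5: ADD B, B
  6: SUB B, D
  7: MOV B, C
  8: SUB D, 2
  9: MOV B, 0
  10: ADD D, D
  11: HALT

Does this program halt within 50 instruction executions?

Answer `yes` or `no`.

Step 1: PC=0 exec 'ADD A, 5'. After: A=5 B=0 C=0 D=0 ZF=0 PC=1
Step 2: PC=1 exec 'MUL D, 3'. After: A=5 B=0 C=0 D=0 ZF=1 PC=2
Step 3: PC=2 exec 'MOV C, A'. After: A=5 B=0 C=5 D=0 ZF=1 PC=3
Step 4: PC=3 exec 'MOV C, -3'. After: A=5 B=0 C=-3 D=0 ZF=1 PC=4
Step 5: PC=4 exec 'ADD C, B'. After: A=5 B=0 C=-3 D=0 ZF=0 PC=5
Step 6: PC=5 exec 'ADD B, B'. After: A=5 B=0 C=-3 D=0 ZF=1 PC=6
Step 7: PC=6 exec 'SUB B, D'. After: A=5 B=0 C=-3 D=0 ZF=1 PC=7
Step 8: PC=7 exec 'MOV B, C'. After: A=5 B=-3 C=-3 D=0 ZF=1 PC=8
Step 9: PC=8 exec 'SUB D, 2'. After: A=5 B=-3 C=-3 D=-2 ZF=0 PC=9
Step 10: PC=9 exec 'MOV B, 0'. After: A=5 B=0 C=-3 D=-2 ZF=0 PC=10
Step 11: PC=10 exec 'ADD D, D'. After: A=5 B=0 C=-3 D=-4 ZF=0 PC=11
Step 12: PC=11 exec 'HALT'. After: A=5 B=0 C=-3 D=-4 ZF=0 PC=11 HALTED

Answer: yes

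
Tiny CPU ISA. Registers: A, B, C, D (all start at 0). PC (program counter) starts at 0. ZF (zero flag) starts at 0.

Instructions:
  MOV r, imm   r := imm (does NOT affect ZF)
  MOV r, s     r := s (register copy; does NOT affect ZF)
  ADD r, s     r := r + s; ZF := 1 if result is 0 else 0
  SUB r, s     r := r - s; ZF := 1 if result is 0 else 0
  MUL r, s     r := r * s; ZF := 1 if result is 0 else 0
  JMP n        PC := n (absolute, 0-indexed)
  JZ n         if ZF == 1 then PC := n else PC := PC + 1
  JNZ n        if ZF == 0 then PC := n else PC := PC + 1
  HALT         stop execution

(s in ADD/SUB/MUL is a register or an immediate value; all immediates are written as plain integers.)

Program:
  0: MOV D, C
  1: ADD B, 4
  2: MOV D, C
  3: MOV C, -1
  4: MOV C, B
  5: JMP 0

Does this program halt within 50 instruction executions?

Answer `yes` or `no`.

Step 1: PC=0 exec 'MOV D, C'. After: A=0 B=0 C=0 D=0 ZF=0 PC=1
Step 2: PC=1 exec 'ADD B, 4'. After: A=0 B=4 C=0 D=0 ZF=0 PC=2
Step 3: PC=2 exec 'MOV D, C'. After: A=0 B=4 C=0 D=0 ZF=0 PC=3
Step 4: PC=3 exec 'MOV C, -1'. After: A=0 B=4 C=-1 D=0 ZF=0 PC=4
Step 5: PC=4 exec 'MOV C, B'. After: A=0 B=4 C=4 D=0 ZF=0 PC=5
Step 6: PC=5 exec 'JMP 0'. After: A=0 B=4 C=4 D=0 ZF=0 PC=0
Step 7: PC=0 exec 'MOV D, C'. After: A=0 B=4 C=4 D=4 ZF=0 PC=1
Step 8: PC=1 exec 'ADD B, 4'. After: A=0 B=8 C=4 D=4 ZF=0 PC=2
Step 9: PC=2 exec 'MOV D, C'. After: A=0 B=8 C=4 D=4 ZF=0 PC=3
Step 10: PC=3 exec 'MOV C, -1'. After: A=0 B=8 C=-1 D=4 ZF=0 PC=4
Step 11: PC=4 exec 'MOV C, B'. After: A=0 B=8 C=8 D=4 ZF=0 PC=5
Step 12: PC=5 exec 'JMP 0'. After: A=0 B=8 C=8 D=4 ZF=0 PC=0
Step 13: PC=0 exec 'MOV D, C'. After: A=0 B=8 C=8 D=8 ZF=0 PC=1
Step 14: PC=1 exec 'ADD B, 4'. After: A=0 B=12 C=8 D=8 ZF=0 PC=2
Step 15: PC=2 exec 'MOV D, C'. After: A=0 B=12 C=8 D=8 ZF=0 PC=3
After 50 steps: not halted. PC revisits the same instructions with no path to HALT; will never halt.

Answer: no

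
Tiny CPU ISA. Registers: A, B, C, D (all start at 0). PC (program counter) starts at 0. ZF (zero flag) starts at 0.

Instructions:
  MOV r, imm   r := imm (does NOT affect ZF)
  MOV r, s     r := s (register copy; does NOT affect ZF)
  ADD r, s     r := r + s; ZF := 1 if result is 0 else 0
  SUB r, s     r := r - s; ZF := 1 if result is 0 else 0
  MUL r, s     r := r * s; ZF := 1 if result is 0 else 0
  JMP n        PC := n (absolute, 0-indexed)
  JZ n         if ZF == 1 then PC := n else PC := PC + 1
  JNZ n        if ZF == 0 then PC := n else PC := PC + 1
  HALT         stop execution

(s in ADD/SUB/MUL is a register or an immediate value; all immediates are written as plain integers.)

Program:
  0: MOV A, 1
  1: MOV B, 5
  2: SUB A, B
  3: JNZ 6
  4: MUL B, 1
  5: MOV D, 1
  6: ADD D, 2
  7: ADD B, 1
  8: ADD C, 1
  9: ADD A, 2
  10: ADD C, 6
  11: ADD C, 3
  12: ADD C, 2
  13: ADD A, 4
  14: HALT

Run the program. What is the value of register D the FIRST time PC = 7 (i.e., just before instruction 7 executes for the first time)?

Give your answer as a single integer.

Step 1: PC=0 exec 'MOV A, 1'. After: A=1 B=0 C=0 D=0 ZF=0 PC=1
Step 2: PC=1 exec 'MOV B, 5'. After: A=1 B=5 C=0 D=0 ZF=0 PC=2
Step 3: PC=2 exec 'SUB A, B'. After: A=-4 B=5 C=0 D=0 ZF=0 PC=3
Step 4: PC=3 exec 'JNZ 6'. After: A=-4 B=5 C=0 D=0 ZF=0 PC=6
Step 5: PC=6 exec 'ADD D, 2'. After: A=-4 B=5 C=0 D=2 ZF=0 PC=7
First time PC=7: D=2

2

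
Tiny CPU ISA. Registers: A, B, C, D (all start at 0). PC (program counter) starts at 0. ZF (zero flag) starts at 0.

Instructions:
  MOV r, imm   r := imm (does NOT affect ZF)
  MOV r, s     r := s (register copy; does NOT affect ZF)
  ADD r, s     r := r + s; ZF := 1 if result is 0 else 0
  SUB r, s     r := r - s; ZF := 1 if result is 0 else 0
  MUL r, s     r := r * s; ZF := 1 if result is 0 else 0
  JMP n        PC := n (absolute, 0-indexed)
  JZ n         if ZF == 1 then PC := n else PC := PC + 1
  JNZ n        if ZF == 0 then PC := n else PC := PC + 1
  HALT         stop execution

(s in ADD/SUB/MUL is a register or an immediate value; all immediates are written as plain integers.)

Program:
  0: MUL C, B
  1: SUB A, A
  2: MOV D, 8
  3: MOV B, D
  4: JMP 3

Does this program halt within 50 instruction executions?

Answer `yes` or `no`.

Step 1: PC=0 exec 'MUL C, B'. After: A=0 B=0 C=0 D=0 ZF=1 PC=1
Step 2: PC=1 exec 'SUB A, A'. After: A=0 B=0 C=0 D=0 ZF=1 PC=2
Step 3: PC=2 exec 'MOV D, 8'. After: A=0 B=0 C=0 D=8 ZF=1 PC=3
Step 4: PC=3 exec 'MOV B, D'. After: A=0 B=8 C=0 D=8 ZF=1 PC=4
Step 5: PC=4 exec 'JMP 3'. After: A=0 B=8 C=0 D=8 ZF=1 PC=3
Step 6: PC=3 exec 'MOV B, D'. After: A=0 B=8 C=0 D=8 ZF=1 PC=4
State after step 6 equals state after step 4: the program is in a cycle of length 2 and will never halt.

Answer: no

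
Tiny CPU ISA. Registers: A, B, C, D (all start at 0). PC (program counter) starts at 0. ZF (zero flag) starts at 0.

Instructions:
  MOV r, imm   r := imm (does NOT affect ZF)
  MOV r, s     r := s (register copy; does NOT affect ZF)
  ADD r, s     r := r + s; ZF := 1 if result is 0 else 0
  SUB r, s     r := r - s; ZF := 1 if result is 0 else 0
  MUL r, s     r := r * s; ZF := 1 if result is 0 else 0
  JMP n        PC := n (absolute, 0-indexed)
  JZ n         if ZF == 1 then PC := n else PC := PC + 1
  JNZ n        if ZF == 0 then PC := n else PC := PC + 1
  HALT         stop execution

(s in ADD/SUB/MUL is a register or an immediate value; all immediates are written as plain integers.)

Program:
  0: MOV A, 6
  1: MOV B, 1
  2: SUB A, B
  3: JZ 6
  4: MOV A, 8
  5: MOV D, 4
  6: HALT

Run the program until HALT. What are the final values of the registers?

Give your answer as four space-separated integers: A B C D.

Answer: 8 1 0 4

Derivation:
Step 1: PC=0 exec 'MOV A, 6'. After: A=6 B=0 C=0 D=0 ZF=0 PC=1
Step 2: PC=1 exec 'MOV B, 1'. After: A=6 B=1 C=0 D=0 ZF=0 PC=2
Step 3: PC=2 exec 'SUB A, B'. After: A=5 B=1 C=0 D=0 ZF=0 PC=3
Step 4: PC=3 exec 'JZ 6'. After: A=5 B=1 C=0 D=0 ZF=0 PC=4
Step 5: PC=4 exec 'MOV A, 8'. After: A=8 B=1 C=0 D=0 ZF=0 PC=5
Step 6: PC=5 exec 'MOV D, 4'. After: A=8 B=1 C=0 D=4 ZF=0 PC=6
Step 7: PC=6 exec 'HALT'. After: A=8 B=1 C=0 D=4 ZF=0 PC=6 HALTED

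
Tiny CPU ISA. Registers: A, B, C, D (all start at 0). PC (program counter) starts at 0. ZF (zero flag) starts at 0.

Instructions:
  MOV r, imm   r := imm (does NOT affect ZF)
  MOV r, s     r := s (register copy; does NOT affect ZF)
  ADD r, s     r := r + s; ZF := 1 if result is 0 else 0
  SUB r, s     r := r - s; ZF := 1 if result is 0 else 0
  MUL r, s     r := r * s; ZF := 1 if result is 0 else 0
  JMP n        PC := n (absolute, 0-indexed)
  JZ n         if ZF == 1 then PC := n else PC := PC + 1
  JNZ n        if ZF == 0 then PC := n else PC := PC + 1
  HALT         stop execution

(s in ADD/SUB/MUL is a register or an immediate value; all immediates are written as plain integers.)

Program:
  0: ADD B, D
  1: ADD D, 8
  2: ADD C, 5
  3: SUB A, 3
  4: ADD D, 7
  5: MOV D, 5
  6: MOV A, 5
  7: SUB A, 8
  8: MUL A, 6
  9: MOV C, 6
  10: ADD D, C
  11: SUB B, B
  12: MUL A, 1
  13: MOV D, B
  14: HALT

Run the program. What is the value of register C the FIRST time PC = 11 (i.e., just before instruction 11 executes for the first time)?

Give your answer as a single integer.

Step 1: PC=0 exec 'ADD B, D'. After: A=0 B=0 C=0 D=0 ZF=1 PC=1
Step 2: PC=1 exec 'ADD D, 8'. After: A=0 B=0 C=0 D=8 ZF=0 PC=2
Step 3: PC=2 exec 'ADD C, 5'. After: A=0 B=0 C=5 D=8 ZF=0 PC=3
Step 4: PC=3 exec 'SUB A, 3'. After: A=-3 B=0 C=5 D=8 ZF=0 PC=4
Step 5: PC=4 exec 'ADD D, 7'. After: A=-3 B=0 C=5 D=15 ZF=0 PC=5
Step 6: PC=5 exec 'MOV D, 5'. After: A=-3 B=0 C=5 D=5 ZF=0 PC=6
Step 7: PC=6 exec 'MOV A, 5'. After: A=5 B=0 C=5 D=5 ZF=0 PC=7
Step 8: PC=7 exec 'SUB A, 8'. After: A=-3 B=0 C=5 D=5 ZF=0 PC=8
Step 9: PC=8 exec 'MUL A, 6'. After: A=-18 B=0 C=5 D=5 ZF=0 PC=9
Step 10: PC=9 exec 'MOV C, 6'. After: A=-18 B=0 C=6 D=5 ZF=0 PC=10
Step 11: PC=10 exec 'ADD D, C'. After: A=-18 B=0 C=6 D=11 ZF=0 PC=11
First time PC=11: C=6

6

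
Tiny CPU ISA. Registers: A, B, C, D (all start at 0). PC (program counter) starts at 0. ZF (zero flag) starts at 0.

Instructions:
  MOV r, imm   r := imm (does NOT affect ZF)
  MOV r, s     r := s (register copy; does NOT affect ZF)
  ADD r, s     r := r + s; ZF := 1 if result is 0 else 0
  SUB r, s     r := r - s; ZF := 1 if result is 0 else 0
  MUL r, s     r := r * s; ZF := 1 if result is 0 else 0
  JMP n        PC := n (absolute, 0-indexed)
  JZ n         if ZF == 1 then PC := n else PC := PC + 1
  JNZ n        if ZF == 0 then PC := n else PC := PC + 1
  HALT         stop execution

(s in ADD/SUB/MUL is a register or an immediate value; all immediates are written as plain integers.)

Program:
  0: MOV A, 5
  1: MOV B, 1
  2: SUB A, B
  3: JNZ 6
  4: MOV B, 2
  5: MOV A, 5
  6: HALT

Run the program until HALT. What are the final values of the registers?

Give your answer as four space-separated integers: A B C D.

Answer: 4 1 0 0

Derivation:
Step 1: PC=0 exec 'MOV A, 5'. After: A=5 B=0 C=0 D=0 ZF=0 PC=1
Step 2: PC=1 exec 'MOV B, 1'. After: A=5 B=1 C=0 D=0 ZF=0 PC=2
Step 3: PC=2 exec 'SUB A, B'. After: A=4 B=1 C=0 D=0 ZF=0 PC=3
Step 4: PC=3 exec 'JNZ 6'. After: A=4 B=1 C=0 D=0 ZF=0 PC=6
Step 5: PC=6 exec 'HALT'. After: A=4 B=1 C=0 D=0 ZF=0 PC=6 HALTED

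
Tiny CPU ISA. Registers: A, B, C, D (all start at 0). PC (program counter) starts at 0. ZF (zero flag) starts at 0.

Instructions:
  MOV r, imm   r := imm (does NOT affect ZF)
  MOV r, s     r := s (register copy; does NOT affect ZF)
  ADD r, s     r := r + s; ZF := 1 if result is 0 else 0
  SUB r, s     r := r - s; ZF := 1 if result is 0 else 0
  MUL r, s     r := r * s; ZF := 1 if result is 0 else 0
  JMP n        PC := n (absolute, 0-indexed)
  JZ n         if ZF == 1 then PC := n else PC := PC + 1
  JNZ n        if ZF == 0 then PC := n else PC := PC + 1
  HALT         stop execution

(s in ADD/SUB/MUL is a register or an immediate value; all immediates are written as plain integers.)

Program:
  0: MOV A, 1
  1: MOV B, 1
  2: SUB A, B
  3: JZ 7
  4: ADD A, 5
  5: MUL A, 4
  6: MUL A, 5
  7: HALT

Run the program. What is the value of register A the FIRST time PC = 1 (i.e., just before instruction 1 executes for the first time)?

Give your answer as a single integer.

Step 1: PC=0 exec 'MOV A, 1'. After: A=1 B=0 C=0 D=0 ZF=0 PC=1
First time PC=1: A=1

1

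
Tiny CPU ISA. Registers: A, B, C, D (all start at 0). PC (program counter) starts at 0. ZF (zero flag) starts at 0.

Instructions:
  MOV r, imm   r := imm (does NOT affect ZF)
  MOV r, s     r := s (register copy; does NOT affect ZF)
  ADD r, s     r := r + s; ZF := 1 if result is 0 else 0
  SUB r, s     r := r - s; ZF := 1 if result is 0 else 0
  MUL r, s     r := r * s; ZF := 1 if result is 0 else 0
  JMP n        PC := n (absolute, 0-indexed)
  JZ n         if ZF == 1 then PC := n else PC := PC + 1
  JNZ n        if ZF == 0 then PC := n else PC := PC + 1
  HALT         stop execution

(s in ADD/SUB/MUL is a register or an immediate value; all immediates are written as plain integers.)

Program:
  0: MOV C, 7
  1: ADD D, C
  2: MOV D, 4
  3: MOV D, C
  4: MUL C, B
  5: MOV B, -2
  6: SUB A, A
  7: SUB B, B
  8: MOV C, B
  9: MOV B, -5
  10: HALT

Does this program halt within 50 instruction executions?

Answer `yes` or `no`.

Answer: yes

Derivation:
Step 1: PC=0 exec 'MOV C, 7'. After: A=0 B=0 C=7 D=0 ZF=0 PC=1
Step 2: PC=1 exec 'ADD D, C'. After: A=0 B=0 C=7 D=7 ZF=0 PC=2
Step 3: PC=2 exec 'MOV D, 4'. After: A=0 B=0 C=7 D=4 ZF=0 PC=3
Step 4: PC=3 exec 'MOV D, C'. After: A=0 B=0 C=7 D=7 ZF=0 PC=4
Step 5: PC=4 exec 'MUL C, B'. After: A=0 B=0 C=0 D=7 ZF=1 PC=5
Step 6: PC=5 exec 'MOV B, -2'. After: A=0 B=-2 C=0 D=7 ZF=1 PC=6
Step 7: PC=6 exec 'SUB A, A'. After: A=0 B=-2 C=0 D=7 ZF=1 PC=7
Step 8: PC=7 exec 'SUB B, B'. After: A=0 B=0 C=0 D=7 ZF=1 PC=8
Step 9: PC=8 exec 'MOV C, B'. After: A=0 B=0 C=0 D=7 ZF=1 PC=9
Step 10: PC=9 exec 'MOV B, -5'. After: A=0 B=-5 C=0 D=7 ZF=1 PC=10
Step 11: PC=10 exec 'HALT'. After: A=0 B=-5 C=0 D=7 ZF=1 PC=10 HALTED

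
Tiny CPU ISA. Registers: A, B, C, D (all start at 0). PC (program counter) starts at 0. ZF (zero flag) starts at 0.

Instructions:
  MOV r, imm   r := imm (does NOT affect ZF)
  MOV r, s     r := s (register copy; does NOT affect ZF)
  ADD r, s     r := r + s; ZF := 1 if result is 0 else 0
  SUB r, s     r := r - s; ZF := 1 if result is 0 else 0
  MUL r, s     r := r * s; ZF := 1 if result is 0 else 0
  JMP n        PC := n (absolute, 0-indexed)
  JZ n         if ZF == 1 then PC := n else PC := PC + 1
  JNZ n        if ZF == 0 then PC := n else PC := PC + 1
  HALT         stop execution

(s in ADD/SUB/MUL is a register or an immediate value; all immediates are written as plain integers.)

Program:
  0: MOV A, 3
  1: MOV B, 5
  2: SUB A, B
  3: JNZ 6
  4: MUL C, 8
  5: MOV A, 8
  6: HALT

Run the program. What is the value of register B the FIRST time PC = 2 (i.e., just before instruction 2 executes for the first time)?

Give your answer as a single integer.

Step 1: PC=0 exec 'MOV A, 3'. After: A=3 B=0 C=0 D=0 ZF=0 PC=1
Step 2: PC=1 exec 'MOV B, 5'. After: A=3 B=5 C=0 D=0 ZF=0 PC=2
First time PC=2: B=5

5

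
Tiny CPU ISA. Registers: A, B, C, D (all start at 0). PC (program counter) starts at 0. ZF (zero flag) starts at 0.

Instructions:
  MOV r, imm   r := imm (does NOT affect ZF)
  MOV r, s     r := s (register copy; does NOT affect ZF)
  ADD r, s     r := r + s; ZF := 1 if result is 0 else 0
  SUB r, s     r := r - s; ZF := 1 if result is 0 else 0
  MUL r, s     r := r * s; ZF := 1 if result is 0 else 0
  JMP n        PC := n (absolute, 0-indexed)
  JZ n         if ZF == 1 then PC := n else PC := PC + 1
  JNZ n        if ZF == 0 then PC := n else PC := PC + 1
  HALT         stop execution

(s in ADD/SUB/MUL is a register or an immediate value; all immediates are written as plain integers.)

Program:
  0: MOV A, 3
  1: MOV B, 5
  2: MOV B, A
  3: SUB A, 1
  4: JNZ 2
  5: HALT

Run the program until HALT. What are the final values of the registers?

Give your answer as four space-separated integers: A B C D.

Step 1: PC=0 exec 'MOV A, 3'. After: A=3 B=0 C=0 D=0 ZF=0 PC=1
Step 2: PC=1 exec 'MOV B, 5'. After: A=3 B=5 C=0 D=0 ZF=0 PC=2
Step 3: PC=2 exec 'MOV B, A'. After: A=3 B=3 C=0 D=0 ZF=0 PC=3
Step 4: PC=3 exec 'SUB A, 1'. After: A=2 B=3 C=0 D=0 ZF=0 PC=4
Step 5: PC=4 exec 'JNZ 2'. After: A=2 B=3 C=0 D=0 ZF=0 PC=2
Step 6: PC=2 exec 'MOV B, A'. After: A=2 B=2 C=0 D=0 ZF=0 PC=3
Step 7: PC=3 exec 'SUB A, 1'. After: A=1 B=2 C=0 D=0 ZF=0 PC=4
Step 8: PC=4 exec 'JNZ 2'. After: A=1 B=2 C=0 D=0 ZF=0 PC=2
Step 9: PC=2 exec 'MOV B, A'. After: A=1 B=1 C=0 D=0 ZF=0 PC=3
Step 10: PC=3 exec 'SUB A, 1'. After: A=0 B=1 C=0 D=0 ZF=1 PC=4
Step 11: PC=4 exec 'JNZ 2'. After: A=0 B=1 C=0 D=0 ZF=1 PC=5
Step 12: PC=5 exec 'HALT'. After: A=0 B=1 C=0 D=0 ZF=1 PC=5 HALTED

Answer: 0 1 0 0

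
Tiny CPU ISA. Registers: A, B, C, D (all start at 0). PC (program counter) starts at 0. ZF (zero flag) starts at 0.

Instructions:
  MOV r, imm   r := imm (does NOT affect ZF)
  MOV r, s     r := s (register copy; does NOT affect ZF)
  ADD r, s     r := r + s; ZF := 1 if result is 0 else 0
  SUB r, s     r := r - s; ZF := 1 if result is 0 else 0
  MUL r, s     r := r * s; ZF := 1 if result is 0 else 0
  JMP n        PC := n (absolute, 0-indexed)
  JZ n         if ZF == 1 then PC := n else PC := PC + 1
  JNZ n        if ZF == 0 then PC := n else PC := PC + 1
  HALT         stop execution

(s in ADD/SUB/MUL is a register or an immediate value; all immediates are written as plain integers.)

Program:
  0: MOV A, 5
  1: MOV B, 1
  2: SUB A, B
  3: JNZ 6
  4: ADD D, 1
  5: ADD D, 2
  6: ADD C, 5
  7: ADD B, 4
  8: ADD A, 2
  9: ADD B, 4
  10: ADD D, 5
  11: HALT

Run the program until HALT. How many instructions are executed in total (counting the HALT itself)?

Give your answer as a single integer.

Step 1: PC=0 exec 'MOV A, 5'. After: A=5 B=0 C=0 D=0 ZF=0 PC=1
Step 2: PC=1 exec 'MOV B, 1'. After: A=5 B=1 C=0 D=0 ZF=0 PC=2
Step 3: PC=2 exec 'SUB A, B'. After: A=4 B=1 C=0 D=0 ZF=0 PC=3
Step 4: PC=3 exec 'JNZ 6'. After: A=4 B=1 C=0 D=0 ZF=0 PC=6
Step 5: PC=6 exec 'ADD C, 5'. After: A=4 B=1 C=5 D=0 ZF=0 PC=7
Step 6: PC=7 exec 'ADD B, 4'. After: A=4 B=5 C=5 D=0 ZF=0 PC=8
Step 7: PC=8 exec 'ADD A, 2'. After: A=6 B=5 C=5 D=0 ZF=0 PC=9
Step 8: PC=9 exec 'ADD B, 4'. After: A=6 B=9 C=5 D=0 ZF=0 PC=10
Step 9: PC=10 exec 'ADD D, 5'. After: A=6 B=9 C=5 D=5 ZF=0 PC=11
Step 10: PC=11 exec 'HALT'. After: A=6 B=9 C=5 D=5 ZF=0 PC=11 HALTED
Total instructions executed: 10

Answer: 10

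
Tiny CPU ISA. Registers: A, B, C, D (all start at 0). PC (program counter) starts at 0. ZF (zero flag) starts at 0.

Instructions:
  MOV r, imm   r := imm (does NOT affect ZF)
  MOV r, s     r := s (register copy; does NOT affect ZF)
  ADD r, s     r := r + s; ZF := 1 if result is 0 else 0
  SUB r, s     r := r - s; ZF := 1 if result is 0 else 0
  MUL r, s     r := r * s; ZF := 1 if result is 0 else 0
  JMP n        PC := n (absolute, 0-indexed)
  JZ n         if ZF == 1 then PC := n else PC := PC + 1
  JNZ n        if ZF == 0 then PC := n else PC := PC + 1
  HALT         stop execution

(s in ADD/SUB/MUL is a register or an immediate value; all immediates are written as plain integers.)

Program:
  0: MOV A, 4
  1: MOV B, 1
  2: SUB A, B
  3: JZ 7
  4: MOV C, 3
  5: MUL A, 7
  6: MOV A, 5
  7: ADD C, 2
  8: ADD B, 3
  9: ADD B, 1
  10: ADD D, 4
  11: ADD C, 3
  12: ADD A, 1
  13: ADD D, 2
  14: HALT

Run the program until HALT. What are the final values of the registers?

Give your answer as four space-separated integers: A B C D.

Answer: 6 5 8 6

Derivation:
Step 1: PC=0 exec 'MOV A, 4'. After: A=4 B=0 C=0 D=0 ZF=0 PC=1
Step 2: PC=1 exec 'MOV B, 1'. After: A=4 B=1 C=0 D=0 ZF=0 PC=2
Step 3: PC=2 exec 'SUB A, B'. After: A=3 B=1 C=0 D=0 ZF=0 PC=3
Step 4: PC=3 exec 'JZ 7'. After: A=3 B=1 C=0 D=0 ZF=0 PC=4
Step 5: PC=4 exec 'MOV C, 3'. After: A=3 B=1 C=3 D=0 ZF=0 PC=5
Step 6: PC=5 exec 'MUL A, 7'. After: A=21 B=1 C=3 D=0 ZF=0 PC=6
Step 7: PC=6 exec 'MOV A, 5'. After: A=5 B=1 C=3 D=0 ZF=0 PC=7
Step 8: PC=7 exec 'ADD C, 2'. After: A=5 B=1 C=5 D=0 ZF=0 PC=8
Step 9: PC=8 exec 'ADD B, 3'. After: A=5 B=4 C=5 D=0 ZF=0 PC=9
Step 10: PC=9 exec 'ADD B, 1'. After: A=5 B=5 C=5 D=0 ZF=0 PC=10
Step 11: PC=10 exec 'ADD D, 4'. After: A=5 B=5 C=5 D=4 ZF=0 PC=11
Step 12: PC=11 exec 'ADD C, 3'. After: A=5 B=5 C=8 D=4 ZF=0 PC=12
Step 13: PC=12 exec 'ADD A, 1'. After: A=6 B=5 C=8 D=4 ZF=0 PC=13
Step 14: PC=13 exec 'ADD D, 2'. After: A=6 B=5 C=8 D=6 ZF=0 PC=14
Step 15: PC=14 exec 'HALT'. After: A=6 B=5 C=8 D=6 ZF=0 PC=14 HALTED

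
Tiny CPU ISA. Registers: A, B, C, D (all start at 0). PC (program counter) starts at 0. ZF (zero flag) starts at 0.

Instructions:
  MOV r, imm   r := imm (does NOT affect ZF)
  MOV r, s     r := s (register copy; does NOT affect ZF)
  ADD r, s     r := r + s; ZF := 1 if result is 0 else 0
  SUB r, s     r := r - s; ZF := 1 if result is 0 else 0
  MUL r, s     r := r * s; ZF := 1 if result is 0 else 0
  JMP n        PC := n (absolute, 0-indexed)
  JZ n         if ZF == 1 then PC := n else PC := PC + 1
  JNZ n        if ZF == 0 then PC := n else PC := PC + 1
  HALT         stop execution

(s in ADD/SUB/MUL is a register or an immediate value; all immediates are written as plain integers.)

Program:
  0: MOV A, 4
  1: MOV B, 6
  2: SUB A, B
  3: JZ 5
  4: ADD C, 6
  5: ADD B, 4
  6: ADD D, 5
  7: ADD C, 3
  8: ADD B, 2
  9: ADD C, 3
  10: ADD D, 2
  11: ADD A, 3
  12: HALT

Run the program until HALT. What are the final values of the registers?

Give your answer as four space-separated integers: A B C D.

Step 1: PC=0 exec 'MOV A, 4'. After: A=4 B=0 C=0 D=0 ZF=0 PC=1
Step 2: PC=1 exec 'MOV B, 6'. After: A=4 B=6 C=0 D=0 ZF=0 PC=2
Step 3: PC=2 exec 'SUB A, B'. After: A=-2 B=6 C=0 D=0 ZF=0 PC=3
Step 4: PC=3 exec 'JZ 5'. After: A=-2 B=6 C=0 D=0 ZF=0 PC=4
Step 5: PC=4 exec 'ADD C, 6'. After: A=-2 B=6 C=6 D=0 ZF=0 PC=5
Step 6: PC=5 exec 'ADD B, 4'. After: A=-2 B=10 C=6 D=0 ZF=0 PC=6
Step 7: PC=6 exec 'ADD D, 5'. After: A=-2 B=10 C=6 D=5 ZF=0 PC=7
Step 8: PC=7 exec 'ADD C, 3'. After: A=-2 B=10 C=9 D=5 ZF=0 PC=8
Step 9: PC=8 exec 'ADD B, 2'. After: A=-2 B=12 C=9 D=5 ZF=0 PC=9
Step 10: PC=9 exec 'ADD C, 3'. After: A=-2 B=12 C=12 D=5 ZF=0 PC=10
Step 11: PC=10 exec 'ADD D, 2'. After: A=-2 B=12 C=12 D=7 ZF=0 PC=11
Step 12: PC=11 exec 'ADD A, 3'. After: A=1 B=12 C=12 D=7 ZF=0 PC=12
Step 13: PC=12 exec 'HALT'. After: A=1 B=12 C=12 D=7 ZF=0 PC=12 HALTED

Answer: 1 12 12 7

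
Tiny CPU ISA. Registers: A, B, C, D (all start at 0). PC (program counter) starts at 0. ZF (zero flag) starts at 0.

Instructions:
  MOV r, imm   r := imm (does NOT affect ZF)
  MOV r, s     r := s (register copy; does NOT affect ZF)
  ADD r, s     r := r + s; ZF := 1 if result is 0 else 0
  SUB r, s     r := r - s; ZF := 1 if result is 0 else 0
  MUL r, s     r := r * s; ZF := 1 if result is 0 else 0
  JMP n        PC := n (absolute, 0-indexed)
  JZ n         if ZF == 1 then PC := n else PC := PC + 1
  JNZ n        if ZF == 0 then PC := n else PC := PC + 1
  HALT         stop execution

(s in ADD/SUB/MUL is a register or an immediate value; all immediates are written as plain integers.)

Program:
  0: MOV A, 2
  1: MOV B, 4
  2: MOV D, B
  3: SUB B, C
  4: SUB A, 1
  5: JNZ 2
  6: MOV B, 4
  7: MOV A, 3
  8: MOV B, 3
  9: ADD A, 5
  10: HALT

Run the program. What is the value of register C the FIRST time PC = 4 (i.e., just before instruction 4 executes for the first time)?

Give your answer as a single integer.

Step 1: PC=0 exec 'MOV A, 2'. After: A=2 B=0 C=0 D=0 ZF=0 PC=1
Step 2: PC=1 exec 'MOV B, 4'. After: A=2 B=4 C=0 D=0 ZF=0 PC=2
Step 3: PC=2 exec 'MOV D, B'. After: A=2 B=4 C=0 D=4 ZF=0 PC=3
Step 4: PC=3 exec 'SUB B, C'. After: A=2 B=4 C=0 D=4 ZF=0 PC=4
First time PC=4: C=0

0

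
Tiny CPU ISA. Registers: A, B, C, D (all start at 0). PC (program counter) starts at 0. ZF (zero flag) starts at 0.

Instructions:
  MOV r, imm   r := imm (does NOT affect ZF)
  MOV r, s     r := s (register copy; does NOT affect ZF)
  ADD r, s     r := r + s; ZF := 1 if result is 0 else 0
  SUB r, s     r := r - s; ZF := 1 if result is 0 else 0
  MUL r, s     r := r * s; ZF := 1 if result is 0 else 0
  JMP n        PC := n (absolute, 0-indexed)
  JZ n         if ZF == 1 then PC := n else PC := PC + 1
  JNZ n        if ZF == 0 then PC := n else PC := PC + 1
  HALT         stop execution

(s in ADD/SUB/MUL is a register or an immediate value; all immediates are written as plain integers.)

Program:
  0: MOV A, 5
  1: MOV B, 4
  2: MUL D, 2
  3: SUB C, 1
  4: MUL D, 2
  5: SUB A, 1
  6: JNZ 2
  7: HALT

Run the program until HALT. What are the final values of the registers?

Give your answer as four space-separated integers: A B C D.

Step 1: PC=0 exec 'MOV A, 5'. After: A=5 B=0 C=0 D=0 ZF=0 PC=1
Step 2: PC=1 exec 'MOV B, 4'. After: A=5 B=4 C=0 D=0 ZF=0 PC=2
Step 3: PC=2 exec 'MUL D, 2'. After: A=5 B=4 C=0 D=0 ZF=1 PC=3
Step 4: PC=3 exec 'SUB C, 1'. After: A=5 B=4 C=-1 D=0 ZF=0 PC=4
Step 5: PC=4 exec 'MUL D, 2'. After: A=5 B=4 C=-1 D=0 ZF=1 PC=5
Step 6: PC=5 exec 'SUB A, 1'. After: A=4 B=4 C=-1 D=0 ZF=0 PC=6
Step 7: PC=6 exec 'JNZ 2'. After: A=4 B=4 C=-1 D=0 ZF=0 PC=2
Step 8: PC=2 exec 'MUL D, 2'. After: A=4 B=4 C=-1 D=0 ZF=1 PC=3
Step 9: PC=3 exec 'SUB C, 1'. After: A=4 B=4 C=-2 D=0 ZF=0 PC=4
Step 10: PC=4 exec 'MUL D, 2'. After: A=4 B=4 C=-2 D=0 ZF=1 PC=5
Step 11: PC=5 exec 'SUB A, 1'. After: A=3 B=4 C=-2 D=0 ZF=0 PC=6
Step 12: PC=6 exec 'JNZ 2'. After: A=3 B=4 C=-2 D=0 ZF=0 PC=2
Step 13: PC=2 exec 'MUL D, 2'. After: A=3 B=4 C=-2 D=0 ZF=1 PC=3
Step 14: PC=3 exec 'SUB C, 1'. After: A=3 B=4 C=-3 D=0 ZF=0 PC=4
Step 15: PC=4 exec 'MUL D, 2'. After: A=3 B=4 C=-3 D=0 ZF=1 PC=5
Step 16: PC=5 exec 'SUB A, 1'. After: A=2 B=4 C=-3 D=0 ZF=0 PC=6
Step 17: PC=6 exec 'JNZ 2'. After: A=2 B=4 C=-3 D=0 ZF=0 PC=2
Step 18: PC=2 exec 'MUL D, 2'. After: A=2 B=4 C=-3 D=0 ZF=1 PC=3
Step 19: PC=3 exec 'SUB C, 1'. After: A=2 B=4 C=-4 D=0 ZF=0 PC=4
Step 20: PC=4 exec 'MUL D, 2'. After: A=2 B=4 C=-4 D=0 ZF=1 PC=5
Step 21: PC=5 exec 'SUB A, 1'. After: A=1 B=4 C=-4 D=0 ZF=0 PC=6
Step 22: PC=6 exec 'JNZ 2'. After: A=1 B=4 C=-4 D=0 ZF=0 PC=2
Step 23: PC=2 exec 'MUL D, 2'. After: A=1 B=4 C=-4 D=0 ZF=1 PC=3
Step 24: PC=3 exec 'SUB C, 1'. After: A=1 B=4 C=-5 D=0 ZF=0 PC=4
Step 25: PC=4 exec 'MUL D, 2'. After: A=1 B=4 C=-5 D=0 ZF=1 PC=5
Step 26: PC=5 exec 'SUB A, 1'. After: A=0 B=4 C=-5 D=0 ZF=1 PC=6
Step 27: PC=6 exec 'JNZ 2'. After: A=0 B=4 C=-5 D=0 ZF=1 PC=7
Step 28: PC=7 exec 'HALT'. After: A=0 B=4 C=-5 D=0 ZF=1 PC=7 HALTED

Answer: 0 4 -5 0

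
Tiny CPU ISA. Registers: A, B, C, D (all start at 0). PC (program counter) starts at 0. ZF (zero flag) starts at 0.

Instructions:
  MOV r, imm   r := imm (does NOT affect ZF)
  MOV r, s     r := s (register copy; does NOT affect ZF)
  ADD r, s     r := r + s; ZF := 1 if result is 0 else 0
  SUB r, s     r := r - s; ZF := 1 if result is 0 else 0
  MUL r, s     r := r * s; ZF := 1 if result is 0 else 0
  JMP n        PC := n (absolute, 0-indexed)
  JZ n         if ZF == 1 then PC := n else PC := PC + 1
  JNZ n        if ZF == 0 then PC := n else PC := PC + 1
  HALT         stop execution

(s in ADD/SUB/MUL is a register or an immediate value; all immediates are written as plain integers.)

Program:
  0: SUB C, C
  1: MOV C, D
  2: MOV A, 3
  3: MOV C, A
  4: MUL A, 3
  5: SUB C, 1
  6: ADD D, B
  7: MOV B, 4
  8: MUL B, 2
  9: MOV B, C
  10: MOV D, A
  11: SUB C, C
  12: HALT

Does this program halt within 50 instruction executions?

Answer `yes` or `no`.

Step 1: PC=0 exec 'SUB C, C'. After: A=0 B=0 C=0 D=0 ZF=1 PC=1
Step 2: PC=1 exec 'MOV C, D'. After: A=0 B=0 C=0 D=0 ZF=1 PC=2
Step 3: PC=2 exec 'MOV A, 3'. After: A=3 B=0 C=0 D=0 ZF=1 PC=3
Step 4: PC=3 exec 'MOV C, A'. After: A=3 B=0 C=3 D=0 ZF=1 PC=4
Step 5: PC=4 exec 'MUL A, 3'. After: A=9 B=0 C=3 D=0 ZF=0 PC=5
Step 6: PC=5 exec 'SUB C, 1'. After: A=9 B=0 C=2 D=0 ZF=0 PC=6
Step 7: PC=6 exec 'ADD D, B'. After: A=9 B=0 C=2 D=0 ZF=1 PC=7
Step 8: PC=7 exec 'MOV B, 4'. After: A=9 B=4 C=2 D=0 ZF=1 PC=8
Step 9: PC=8 exec 'MUL B, 2'. After: A=9 B=8 C=2 D=0 ZF=0 PC=9
Step 10: PC=9 exec 'MOV B, C'. After: A=9 B=2 C=2 D=0 ZF=0 PC=10
Step 11: PC=10 exec 'MOV D, A'. After: A=9 B=2 C=2 D=9 ZF=0 PC=11
Step 12: PC=11 exec 'SUB C, C'. After: A=9 B=2 C=0 D=9 ZF=1 PC=12
Step 13: PC=12 exec 'HALT'. After: A=9 B=2 C=0 D=9 ZF=1 PC=12 HALTED

Answer: yes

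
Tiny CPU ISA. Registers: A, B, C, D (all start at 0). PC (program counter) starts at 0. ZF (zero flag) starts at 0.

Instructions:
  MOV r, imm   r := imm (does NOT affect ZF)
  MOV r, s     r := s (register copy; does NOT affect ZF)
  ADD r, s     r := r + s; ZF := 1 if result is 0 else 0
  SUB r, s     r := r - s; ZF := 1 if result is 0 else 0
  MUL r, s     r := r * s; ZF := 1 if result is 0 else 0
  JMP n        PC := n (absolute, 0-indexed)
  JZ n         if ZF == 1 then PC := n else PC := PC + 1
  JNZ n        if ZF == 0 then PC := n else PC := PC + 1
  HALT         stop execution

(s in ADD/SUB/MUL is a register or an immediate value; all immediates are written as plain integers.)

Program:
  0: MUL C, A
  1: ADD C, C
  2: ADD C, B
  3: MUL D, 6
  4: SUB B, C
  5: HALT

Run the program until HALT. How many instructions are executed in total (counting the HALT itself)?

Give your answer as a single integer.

Step 1: PC=0 exec 'MUL C, A'. After: A=0 B=0 C=0 D=0 ZF=1 PC=1
Step 2: PC=1 exec 'ADD C, C'. After: A=0 B=0 C=0 D=0 ZF=1 PC=2
Step 3: PC=2 exec 'ADD C, B'. After: A=0 B=0 C=0 D=0 ZF=1 PC=3
Step 4: PC=3 exec 'MUL D, 6'. After: A=0 B=0 C=0 D=0 ZF=1 PC=4
Step 5: PC=4 exec 'SUB B, C'. After: A=0 B=0 C=0 D=0 ZF=1 PC=5
Step 6: PC=5 exec 'HALT'. After: A=0 B=0 C=0 D=0 ZF=1 PC=5 HALTED
Total instructions executed: 6

Answer: 6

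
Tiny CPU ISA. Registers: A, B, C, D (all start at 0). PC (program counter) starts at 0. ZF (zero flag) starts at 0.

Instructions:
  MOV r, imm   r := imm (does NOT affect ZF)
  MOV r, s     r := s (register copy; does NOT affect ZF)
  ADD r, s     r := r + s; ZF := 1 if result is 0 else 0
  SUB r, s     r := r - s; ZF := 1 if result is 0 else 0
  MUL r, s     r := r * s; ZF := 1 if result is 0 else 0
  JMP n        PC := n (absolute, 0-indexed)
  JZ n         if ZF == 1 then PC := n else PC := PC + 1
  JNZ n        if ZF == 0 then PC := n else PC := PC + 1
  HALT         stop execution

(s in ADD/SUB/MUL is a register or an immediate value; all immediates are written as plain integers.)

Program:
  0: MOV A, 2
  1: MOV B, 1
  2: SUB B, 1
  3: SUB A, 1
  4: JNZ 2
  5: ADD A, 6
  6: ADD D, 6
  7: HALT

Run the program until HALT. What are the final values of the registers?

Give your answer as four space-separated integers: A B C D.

Answer: 6 -1 0 6

Derivation:
Step 1: PC=0 exec 'MOV A, 2'. After: A=2 B=0 C=0 D=0 ZF=0 PC=1
Step 2: PC=1 exec 'MOV B, 1'. After: A=2 B=1 C=0 D=0 ZF=0 PC=2
Step 3: PC=2 exec 'SUB B, 1'. After: A=2 B=0 C=0 D=0 ZF=1 PC=3
Step 4: PC=3 exec 'SUB A, 1'. After: A=1 B=0 C=0 D=0 ZF=0 PC=4
Step 5: PC=4 exec 'JNZ 2'. After: A=1 B=0 C=0 D=0 ZF=0 PC=2
Step 6: PC=2 exec 'SUB B, 1'. After: A=1 B=-1 C=0 D=0 ZF=0 PC=3
Step 7: PC=3 exec 'SUB A, 1'. After: A=0 B=-1 C=0 D=0 ZF=1 PC=4
Step 8: PC=4 exec 'JNZ 2'. After: A=0 B=-1 C=0 D=0 ZF=1 PC=5
Step 9: PC=5 exec 'ADD A, 6'. After: A=6 B=-1 C=0 D=0 ZF=0 PC=6
Step 10: PC=6 exec 'ADD D, 6'. After: A=6 B=-1 C=0 D=6 ZF=0 PC=7
Step 11: PC=7 exec 'HALT'. After: A=6 B=-1 C=0 D=6 ZF=0 PC=7 HALTED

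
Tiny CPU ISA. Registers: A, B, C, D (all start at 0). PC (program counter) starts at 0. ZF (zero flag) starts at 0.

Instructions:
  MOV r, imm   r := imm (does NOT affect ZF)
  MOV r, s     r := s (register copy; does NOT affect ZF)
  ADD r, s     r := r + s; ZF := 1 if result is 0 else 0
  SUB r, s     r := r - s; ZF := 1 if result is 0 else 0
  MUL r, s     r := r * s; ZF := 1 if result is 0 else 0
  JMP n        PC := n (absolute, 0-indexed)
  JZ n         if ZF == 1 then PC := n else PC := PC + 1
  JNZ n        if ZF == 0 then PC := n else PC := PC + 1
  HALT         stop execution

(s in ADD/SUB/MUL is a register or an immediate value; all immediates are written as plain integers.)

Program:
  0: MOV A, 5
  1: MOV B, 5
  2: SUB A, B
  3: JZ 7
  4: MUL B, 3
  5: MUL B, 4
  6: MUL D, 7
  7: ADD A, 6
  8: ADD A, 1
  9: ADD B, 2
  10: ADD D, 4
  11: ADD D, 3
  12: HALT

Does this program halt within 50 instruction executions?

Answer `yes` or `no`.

Step 1: PC=0 exec 'MOV A, 5'. After: A=5 B=0 C=0 D=0 ZF=0 PC=1
Step 2: PC=1 exec 'MOV B, 5'. After: A=5 B=5 C=0 D=0 ZF=0 PC=2
Step 3: PC=2 exec 'SUB A, B'. After: A=0 B=5 C=0 D=0 ZF=1 PC=3
Step 4: PC=3 exec 'JZ 7'. After: A=0 B=5 C=0 D=0 ZF=1 PC=7
Step 5: PC=7 exec 'ADD A, 6'. After: A=6 B=5 C=0 D=0 ZF=0 PC=8
Step 6: PC=8 exec 'ADD A, 1'. After: A=7 B=5 C=0 D=0 ZF=0 PC=9
Step 7: PC=9 exec 'ADD B, 2'. After: A=7 B=7 C=0 D=0 ZF=0 PC=10
Step 8: PC=10 exec 'ADD D, 4'. After: A=7 B=7 C=0 D=4 ZF=0 PC=11
Step 9: PC=11 exec 'ADD D, 3'. After: A=7 B=7 C=0 D=7 ZF=0 PC=12
Step 10: PC=12 exec 'HALT'. After: A=7 B=7 C=0 D=7 ZF=0 PC=12 HALTED

Answer: yes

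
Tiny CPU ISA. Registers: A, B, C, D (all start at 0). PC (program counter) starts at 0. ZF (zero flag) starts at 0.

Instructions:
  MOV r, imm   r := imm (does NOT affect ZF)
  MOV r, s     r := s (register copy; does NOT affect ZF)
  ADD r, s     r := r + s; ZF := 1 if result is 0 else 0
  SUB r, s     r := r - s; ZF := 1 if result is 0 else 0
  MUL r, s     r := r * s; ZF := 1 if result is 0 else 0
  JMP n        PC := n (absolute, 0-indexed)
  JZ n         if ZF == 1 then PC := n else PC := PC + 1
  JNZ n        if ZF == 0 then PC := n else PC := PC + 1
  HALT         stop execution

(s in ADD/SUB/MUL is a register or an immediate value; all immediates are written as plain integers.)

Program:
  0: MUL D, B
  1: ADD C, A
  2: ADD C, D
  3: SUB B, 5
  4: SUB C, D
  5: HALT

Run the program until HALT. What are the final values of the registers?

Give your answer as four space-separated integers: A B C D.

Answer: 0 -5 0 0

Derivation:
Step 1: PC=0 exec 'MUL D, B'. After: A=0 B=0 C=0 D=0 ZF=1 PC=1
Step 2: PC=1 exec 'ADD C, A'. After: A=0 B=0 C=0 D=0 ZF=1 PC=2
Step 3: PC=2 exec 'ADD C, D'. After: A=0 B=0 C=0 D=0 ZF=1 PC=3
Step 4: PC=3 exec 'SUB B, 5'. After: A=0 B=-5 C=0 D=0 ZF=0 PC=4
Step 5: PC=4 exec 'SUB C, D'. After: A=0 B=-5 C=0 D=0 ZF=1 PC=5
Step 6: PC=5 exec 'HALT'. After: A=0 B=-5 C=0 D=0 ZF=1 PC=5 HALTED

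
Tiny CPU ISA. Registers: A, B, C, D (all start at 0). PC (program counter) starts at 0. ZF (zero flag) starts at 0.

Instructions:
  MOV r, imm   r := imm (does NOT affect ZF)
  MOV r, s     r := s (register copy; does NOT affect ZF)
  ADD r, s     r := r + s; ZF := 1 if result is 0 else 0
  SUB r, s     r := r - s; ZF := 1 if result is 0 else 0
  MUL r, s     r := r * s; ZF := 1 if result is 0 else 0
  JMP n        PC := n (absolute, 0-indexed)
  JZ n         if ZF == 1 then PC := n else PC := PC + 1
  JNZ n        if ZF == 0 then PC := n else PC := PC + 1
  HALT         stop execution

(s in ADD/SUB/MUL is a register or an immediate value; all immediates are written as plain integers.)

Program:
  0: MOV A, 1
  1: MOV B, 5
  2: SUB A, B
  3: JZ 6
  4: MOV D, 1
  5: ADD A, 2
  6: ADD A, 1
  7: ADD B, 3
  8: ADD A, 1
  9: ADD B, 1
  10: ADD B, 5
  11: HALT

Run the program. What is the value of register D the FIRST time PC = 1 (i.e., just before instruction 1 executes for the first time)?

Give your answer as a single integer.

Step 1: PC=0 exec 'MOV A, 1'. After: A=1 B=0 C=0 D=0 ZF=0 PC=1
First time PC=1: D=0

0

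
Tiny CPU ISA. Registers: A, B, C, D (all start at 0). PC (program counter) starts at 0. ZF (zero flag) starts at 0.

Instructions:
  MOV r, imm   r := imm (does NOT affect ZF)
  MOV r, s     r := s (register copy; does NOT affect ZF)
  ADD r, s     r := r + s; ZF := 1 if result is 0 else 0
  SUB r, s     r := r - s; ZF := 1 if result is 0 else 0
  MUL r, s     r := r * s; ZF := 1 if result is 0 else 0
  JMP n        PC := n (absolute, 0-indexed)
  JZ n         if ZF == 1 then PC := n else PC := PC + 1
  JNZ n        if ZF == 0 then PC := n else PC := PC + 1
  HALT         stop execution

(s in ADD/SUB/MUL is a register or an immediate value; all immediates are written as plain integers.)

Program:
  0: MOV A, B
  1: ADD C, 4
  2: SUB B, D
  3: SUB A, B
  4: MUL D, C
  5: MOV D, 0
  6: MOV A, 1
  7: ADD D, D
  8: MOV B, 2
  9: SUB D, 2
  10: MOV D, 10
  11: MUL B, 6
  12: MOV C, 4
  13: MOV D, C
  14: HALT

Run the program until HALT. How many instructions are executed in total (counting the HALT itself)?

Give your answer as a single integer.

Answer: 15

Derivation:
Step 1: PC=0 exec 'MOV A, B'. After: A=0 B=0 C=0 D=0 ZF=0 PC=1
Step 2: PC=1 exec 'ADD C, 4'. After: A=0 B=0 C=4 D=0 ZF=0 PC=2
Step 3: PC=2 exec 'SUB B, D'. After: A=0 B=0 C=4 D=0 ZF=1 PC=3
Step 4: PC=3 exec 'SUB A, B'. After: A=0 B=0 C=4 D=0 ZF=1 PC=4
Step 5: PC=4 exec 'MUL D, C'. After: A=0 B=0 C=4 D=0 ZF=1 PC=5
Step 6: PC=5 exec 'MOV D, 0'. After: A=0 B=0 C=4 D=0 ZF=1 PC=6
Step 7: PC=6 exec 'MOV A, 1'. After: A=1 B=0 C=4 D=0 ZF=1 PC=7
Step 8: PC=7 exec 'ADD D, D'. After: A=1 B=0 C=4 D=0 ZF=1 PC=8
Step 9: PC=8 exec 'MOV B, 2'. After: A=1 B=2 C=4 D=0 ZF=1 PC=9
Step 10: PC=9 exec 'SUB D, 2'. After: A=1 B=2 C=4 D=-2 ZF=0 PC=10
Step 11: PC=10 exec 'MOV D, 10'. After: A=1 B=2 C=4 D=10 ZF=0 PC=11
Step 12: PC=11 exec 'MUL B, 6'. After: A=1 B=12 C=4 D=10 ZF=0 PC=12
Step 13: PC=12 exec 'MOV C, 4'. After: A=1 B=12 C=4 D=10 ZF=0 PC=13
Step 14: PC=13 exec 'MOV D, C'. After: A=1 B=12 C=4 D=4 ZF=0 PC=14
Step 15: PC=14 exec 'HALT'. After: A=1 B=12 C=4 D=4 ZF=0 PC=14 HALTED
Total instructions executed: 15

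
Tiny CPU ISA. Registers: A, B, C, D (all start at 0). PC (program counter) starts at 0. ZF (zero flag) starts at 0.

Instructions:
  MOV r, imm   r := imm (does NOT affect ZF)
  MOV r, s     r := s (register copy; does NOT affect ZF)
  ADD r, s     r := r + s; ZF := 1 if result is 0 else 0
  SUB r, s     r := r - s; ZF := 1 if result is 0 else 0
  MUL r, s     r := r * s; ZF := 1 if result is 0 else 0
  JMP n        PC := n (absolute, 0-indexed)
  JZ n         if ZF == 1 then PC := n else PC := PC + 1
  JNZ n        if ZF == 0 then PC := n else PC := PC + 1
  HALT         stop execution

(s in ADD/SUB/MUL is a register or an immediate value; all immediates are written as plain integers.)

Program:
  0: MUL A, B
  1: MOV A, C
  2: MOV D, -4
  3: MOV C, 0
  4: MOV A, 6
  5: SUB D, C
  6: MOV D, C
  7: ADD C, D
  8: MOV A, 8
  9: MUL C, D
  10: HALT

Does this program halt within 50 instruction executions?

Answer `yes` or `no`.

Step 1: PC=0 exec 'MUL A, B'. After: A=0 B=0 C=0 D=0 ZF=1 PC=1
Step 2: PC=1 exec 'MOV A, C'. After: A=0 B=0 C=0 D=0 ZF=1 PC=2
Step 3: PC=2 exec 'MOV D, -4'. After: A=0 B=0 C=0 D=-4 ZF=1 PC=3
Step 4: PC=3 exec 'MOV C, 0'. After: A=0 B=0 C=0 D=-4 ZF=1 PC=4
Step 5: PC=4 exec 'MOV A, 6'. After: A=6 B=0 C=0 D=-4 ZF=1 PC=5
Step 6: PC=5 exec 'SUB D, C'. After: A=6 B=0 C=0 D=-4 ZF=0 PC=6
Step 7: PC=6 exec 'MOV D, C'. After: A=6 B=0 C=0 D=0 ZF=0 PC=7
Step 8: PC=7 exec 'ADD C, D'. After: A=6 B=0 C=0 D=0 ZF=1 PC=8
Step 9: PC=8 exec 'MOV A, 8'. After: A=8 B=0 C=0 D=0 ZF=1 PC=9
Step 10: PC=9 exec 'MUL C, D'. After: A=8 B=0 C=0 D=0 ZF=1 PC=10
Step 11: PC=10 exec 'HALT'. After: A=8 B=0 C=0 D=0 ZF=1 PC=10 HALTED

Answer: yes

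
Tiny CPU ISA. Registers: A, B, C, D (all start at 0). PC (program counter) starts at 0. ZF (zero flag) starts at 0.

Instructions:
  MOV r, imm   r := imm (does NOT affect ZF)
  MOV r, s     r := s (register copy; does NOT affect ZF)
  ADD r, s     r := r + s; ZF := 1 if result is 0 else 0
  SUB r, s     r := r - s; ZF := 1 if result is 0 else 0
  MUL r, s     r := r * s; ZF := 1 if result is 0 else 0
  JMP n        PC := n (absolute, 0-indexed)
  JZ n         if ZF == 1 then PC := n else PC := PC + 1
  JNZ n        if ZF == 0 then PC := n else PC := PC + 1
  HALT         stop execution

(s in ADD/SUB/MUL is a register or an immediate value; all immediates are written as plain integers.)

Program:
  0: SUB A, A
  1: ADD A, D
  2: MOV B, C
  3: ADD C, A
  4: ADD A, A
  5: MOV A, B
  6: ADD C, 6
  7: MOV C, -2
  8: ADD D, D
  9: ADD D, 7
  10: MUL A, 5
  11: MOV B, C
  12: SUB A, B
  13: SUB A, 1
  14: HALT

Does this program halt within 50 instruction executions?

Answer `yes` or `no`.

Step 1: PC=0 exec 'SUB A, A'. After: A=0 B=0 C=0 D=0 ZF=1 PC=1
Step 2: PC=1 exec 'ADD A, D'. After: A=0 B=0 C=0 D=0 ZF=1 PC=2
Step 3: PC=2 exec 'MOV B, C'. After: A=0 B=0 C=0 D=0 ZF=1 PC=3
Step 4: PC=3 exec 'ADD C, A'. After: A=0 B=0 C=0 D=0 ZF=1 PC=4
Step 5: PC=4 exec 'ADD A, A'. After: A=0 B=0 C=0 D=0 ZF=1 PC=5
Step 6: PC=5 exec 'MOV A, B'. After: A=0 B=0 C=0 D=0 ZF=1 PC=6
Step 7: PC=6 exec 'ADD C, 6'. After: A=0 B=0 C=6 D=0 ZF=0 PC=7
Step 8: PC=7 exec 'MOV C, -2'. After: A=0 B=0 C=-2 D=0 ZF=0 PC=8
Step 9: PC=8 exec 'ADD D, D'. After: A=0 B=0 C=-2 D=0 ZF=1 PC=9
Step 10: PC=9 exec 'ADD D, 7'. After: A=0 B=0 C=-2 D=7 ZF=0 PC=10
Step 11: PC=10 exec 'MUL A, 5'. After: A=0 B=0 C=-2 D=7 ZF=1 PC=11
Step 12: PC=11 exec 'MOV B, C'. After: A=0 B=-2 C=-2 D=7 ZF=1 PC=12
Step 13: PC=12 exec 'SUB A, B'. After: A=2 B=-2 C=-2 D=7 ZF=0 PC=13
Step 14: PC=13 exec 'SUB A, 1'. After: A=1 B=-2 C=-2 D=7 ZF=0 PC=14
Step 15: PC=14 exec 'HALT'. After: A=1 B=-2 C=-2 D=7 ZF=0 PC=14 HALTED

Answer: yes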